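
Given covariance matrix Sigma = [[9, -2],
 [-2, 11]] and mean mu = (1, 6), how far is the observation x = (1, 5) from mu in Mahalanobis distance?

Step 1 — centre the observation: (x - mu) = (0, -1).

Step 2 — invert Sigma. det(Sigma) = 9·11 - (-2)² = 95.
  Sigma^{-1} = (1/det) · [[d, -b], [-b, a]] = [[0.1158, 0.0211],
 [0.0211, 0.0947]].

Step 3 — form the quadratic (x - mu)^T · Sigma^{-1} · (x - mu):
  Sigma^{-1} · (x - mu) = (-0.0211, -0.0947).
  (x - mu)^T · [Sigma^{-1} · (x - mu)] = (0)·(-0.0211) + (-1)·(-0.0947) = 0.0947.

Step 4 — take square root: d = √(0.0947) ≈ 0.3078.

d(x, mu) = √(0.0947) ≈ 0.3078


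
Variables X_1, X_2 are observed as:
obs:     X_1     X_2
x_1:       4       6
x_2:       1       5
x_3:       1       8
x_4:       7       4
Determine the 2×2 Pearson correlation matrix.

Step 1 — column means:
  mean(X_1) = (4 + 1 + 1 + 7) / 4 = 13/4 = 3.25
  mean(X_2) = (6 + 5 + 8 + 4) / 4 = 23/4 = 5.75

Step 2 — sample variances and covariances s[i,j] = (1/(n-1)) · Σ_k (x_{k,i} - mean_i) · (x_{k,j} - mean_j), with n-1 = 3:
  s[X_1,X_1] = ((0.75)·(0.75) + (-2.25)·(-2.25) + (-2.25)·(-2.25) + (3.75)·(3.75)) / 3 = 24.75/3 = 8.25
  s[X_1,X_2] = ((0.75)·(0.25) + (-2.25)·(-0.75) + (-2.25)·(2.25) + (3.75)·(-1.75)) / 3 = -9.75/3 = -3.25
  s[X_2,X_2] = ((0.25)·(0.25) + (-0.75)·(-0.75) + (2.25)·(2.25) + (-1.75)·(-1.75)) / 3 = 8.75/3 = 2.9167
  Sample standard deviations s_i = √(s[i,i]):
  s(X_1) = √(8.25) = 2.8723
  s(X_2) = √(2.9167) = 1.7078

Step 3 — r_{ij} = s_{ij} / (s_i · s_j):
  r[X_1,X_1] = 1 (diagonal).
  r[X_1,X_2] = -3.25 / (2.8723 · 1.7078) = -3.25 / 4.9054 = -0.6625
  r[X_2,X_2] = 1 (diagonal).

R is symmetric with unit diagonal. Assembling:

R = [[1, -0.6625],
 [-0.6625, 1]]


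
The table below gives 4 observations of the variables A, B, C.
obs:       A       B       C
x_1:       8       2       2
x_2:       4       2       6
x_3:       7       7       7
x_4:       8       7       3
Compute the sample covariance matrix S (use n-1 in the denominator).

Step 1 — column means:
  mean(A) = (8 + 4 + 7 + 8) / 4 = 27/4 = 6.75
  mean(B) = (2 + 2 + 7 + 7) / 4 = 18/4 = 4.5
  mean(C) = (2 + 6 + 7 + 3) / 4 = 18/4 = 4.5

Step 2 — sample covariance S[i,j] = (1/(n-1)) · Σ_k (x_{k,i} - mean_i) · (x_{k,j} - mean_j), with n-1 = 3.
  S[A,A] = ((1.25)·(1.25) + (-2.75)·(-2.75) + (0.25)·(0.25) + (1.25)·(1.25)) / 3 = 10.75/3 = 3.5833
  S[A,B] = ((1.25)·(-2.5) + (-2.75)·(-2.5) + (0.25)·(2.5) + (1.25)·(2.5)) / 3 = 7.5/3 = 2.5
  S[A,C] = ((1.25)·(-2.5) + (-2.75)·(1.5) + (0.25)·(2.5) + (1.25)·(-1.5)) / 3 = -8.5/3 = -2.8333
  S[B,B] = ((-2.5)·(-2.5) + (-2.5)·(-2.5) + (2.5)·(2.5) + (2.5)·(2.5)) / 3 = 25/3 = 8.3333
  S[B,C] = ((-2.5)·(-2.5) + (-2.5)·(1.5) + (2.5)·(2.5) + (2.5)·(-1.5)) / 3 = 5/3 = 1.6667
  S[C,C] = ((-2.5)·(-2.5) + (1.5)·(1.5) + (2.5)·(2.5) + (-1.5)·(-1.5)) / 3 = 17/3 = 5.6667

S is symmetric (S[j,i] = S[i,j]). Assembling:

S = [[3.5833, 2.5, -2.8333],
 [2.5, 8.3333, 1.6667],
 [-2.8333, 1.6667, 5.6667]]


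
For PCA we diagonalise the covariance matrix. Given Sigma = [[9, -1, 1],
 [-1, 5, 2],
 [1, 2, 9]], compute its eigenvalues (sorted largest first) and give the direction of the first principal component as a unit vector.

Step 1 — characteristic polynomial p(λ) = det(λI - Sigma) = λ³ - tr·λ² + c_1·λ - det, where tr = trace, c_1 = sum of the principal 2×2 minors, det = det(Sigma):
  tr = 9 + 5 + 9 = 23,
  c_1 = (9·5 - (-1)²) + (9·9 - (1)²) + (5·9 - (2)²) = 44 + 80 + 41 = 165,
  det = 9·(5·9 - (2)²) - (-1)·((-1)·9 - (2)·(1)) + (1)·((-1)·(2) - 5·(1)) = 9·(41) - (-1)·(-11) + (1)·(-7) = 351.
  So p(λ) = λ³ - 23λ² + 165λ - 351.
Step 2 — look for an integer root (rational root theorem: any rational root is an integer divisor of 351). Testing λ = 9:
  p(9) = 729 - 1863 + 1485 - 351 = 0  ✓
  Dividing out (λ - 9): p(λ) = (λ - 9)(λ² - 14λ + 39).
Step 3 — remaining eigenvalues from the quadratic λ² - 14λ + 39 = 0:
  Δ = 14² - 4·39 = 196 - 156 = 40,  λ = (14 ± √40)/2 = (14 ± 6.3246)/2 ≈ 10.1623 or 3.8377.
  Sorted: λ_1 = 10.1623,  λ_2 = 9,  λ_3 = 3.8377  (check: sum = 23 = tr ✓).

Step 4 — unit eigenvector for λ_1 ≈ 10.1623: v spans the null space of (Sigma - λ_1 I), whose rows are
  r_1 = (-1.1623, -1, 1),  r_2 = (-1, -5.1623, 2),  r_3 = (1, 2, -1.1623).
  v is orthogonal to every row, so take v ∝ r_1 × r_2 = ((-1)·(2) - (1)·(-5.1623), (1)·(-1) - (-1.1623)·(2), (-1.1623)·(-5.1623) - (-1)·(-1)) ≈ (3.1623, 1.3246, 5).
  Let u = (3.1623, 1.3246, 5).
  ||u|| = √((3.1623)² + (1.3246)² + (5)²) = √(36.7544) ≈ 6.0625,  v_1 = u/||u|| ≈ (0.5216, 0.2185, 0.8247) (||v_1|| = 1).

λ_1 = 10.1623,  λ_2 = 9,  λ_3 = 3.8377;  v_1 ≈ (0.5216, 0.2185, 0.8247)


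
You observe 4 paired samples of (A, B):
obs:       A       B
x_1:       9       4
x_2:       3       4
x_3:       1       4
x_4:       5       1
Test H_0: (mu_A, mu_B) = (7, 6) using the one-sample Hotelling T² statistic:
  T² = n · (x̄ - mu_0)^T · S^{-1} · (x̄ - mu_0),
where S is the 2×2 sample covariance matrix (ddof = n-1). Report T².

Step 1 — sample mean vector:
  mean(A) = (9 + 3 + 1 + 5) / 4 = 18/4 = 4.5
  mean(B) = (4 + 4 + 4 + 1) / 4 = 13/4 = 3.25
  x̄ = (4.5, 3.25),  deviation x̄ - mu_0 = (4.5, 3.25) - (7, 6) = (-2.5, -2.75).

Step 2 — sample covariance matrix, S[i,j] = (1/(n-1)) · Σ_k (x_{k,i} - mean_i) · (x_{k,j} - mean_j), divisor n-1 = 3:
  S[A,A] = ((4.5)·(4.5) + (-1.5)·(-1.5) + (-3.5)·(-3.5) + (0.5)·(0.5)) / 3 = 35/3 = 11.6667
  S[A,B] = ((4.5)·(0.75) + (-1.5)·(0.75) + (-3.5)·(0.75) + (0.5)·(-2.25)) / 3 = -1.5/3 = -0.5
  S[B,B] = ((0.75)·(0.75) + (0.75)·(0.75) + (0.75)·(0.75) + (-2.25)·(-2.25)) / 3 = 6.75/3 = 2.25
  S = [[11.6667, -0.5],
 [-0.5, 2.25]].

Step 3 — invert S. det(S) = 11.6667·2.25 - (-0.5)² = 26.
  S^{-1} = (1/det) · [[d, -b], [-b, a]] = [[0.0865, 0.0192],
 [0.0192, 0.4487]].

Step 4 — quadratic form (x̄ - mu_0)^T · S^{-1} · (x̄ - mu_0):
  S^{-1} · (x̄ - mu_0) = (-0.2692, -1.2821),
  (x̄ - mu_0)^T · [...] = (-2.5)·(-0.2692) + (-2.75)·(-1.2821) = 4.1987.

Step 5 — scale by n: T² = 4 · 4.1987 = 16.7949.

T² ≈ 16.7949


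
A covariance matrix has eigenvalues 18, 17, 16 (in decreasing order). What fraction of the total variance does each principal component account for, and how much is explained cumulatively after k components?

Step 1 — total variance = trace(Sigma) = Σ λ_i = 18 + 17 + 16 = 51.

Step 2 — fraction explained by component i = λ_i / Σ λ:
  PC1: 18/51 = 0.3529
  PC2: 17/51 = 0.3333
  PC3: 16/51 = 0.3137

Step 3 — cumulative fraction after k components = (λ_1 + ... + λ_k) / Σ λ:
  k = 1: 18/51 = 0.3529
  k = 2: (18 + 17)/51 = 35/51 = 0.6863
  k = 3: (18 + 17 + 16)/51 = 51/51 = 1

Summary (fraction, with percent):

explained: PC1 0.3529 (35.29%), PC2 0.3333 (33.33%), PC3 0.3137 (31.37%);  cumulative: 0.3529, 0.6863, 1


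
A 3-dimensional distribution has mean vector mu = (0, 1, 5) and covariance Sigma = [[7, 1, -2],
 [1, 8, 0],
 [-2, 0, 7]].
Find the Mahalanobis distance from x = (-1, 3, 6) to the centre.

Step 1 — centre the observation: (x - mu) = (-1, 2, 1).

Step 2 — invert Sigma (cofactor / det for 3×3, or solve directly):
  Sigma^{-1} = [[0.1586, -0.0198, 0.0453],
 [-0.0198, 0.1275, -0.0057],
 [0.0453, -0.0057, 0.1558]].

Step 3 — form the quadratic (x - mu)^T · Sigma^{-1} · (x - mu):
  Sigma^{-1} · (x - mu) = (-0.153, 0.2691, 0.0992).
  (x - mu)^T · [Sigma^{-1} · (x - mu)] = (-1)·(-0.153) + (2)·(0.2691) + (1)·(0.0992) = 0.7904.

Step 4 — take square root: d = √(0.7904) ≈ 0.889.

d(x, mu) = √(0.7904) ≈ 0.889


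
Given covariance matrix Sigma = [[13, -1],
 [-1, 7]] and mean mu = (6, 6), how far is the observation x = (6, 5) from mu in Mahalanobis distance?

Step 1 — centre the observation: (x - mu) = (0, -1).

Step 2 — invert Sigma. det(Sigma) = 13·7 - (-1)² = 90.
  Sigma^{-1} = (1/det) · [[d, -b], [-b, a]] = [[0.0778, 0.0111],
 [0.0111, 0.1444]].

Step 3 — form the quadratic (x - mu)^T · Sigma^{-1} · (x - mu):
  Sigma^{-1} · (x - mu) = (-0.0111, -0.1444).
  (x - mu)^T · [Sigma^{-1} · (x - mu)] = (0)·(-0.0111) + (-1)·(-0.1444) = 0.1444.

Step 4 — take square root: d = √(0.1444) ≈ 0.3801.

d(x, mu) = √(0.1444) ≈ 0.3801


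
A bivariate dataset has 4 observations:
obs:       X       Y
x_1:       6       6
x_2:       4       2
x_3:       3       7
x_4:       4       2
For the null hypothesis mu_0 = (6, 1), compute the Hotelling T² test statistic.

Step 1 — sample mean vector:
  mean(X) = (6 + 4 + 3 + 4) / 4 = 17/4 = 4.25
  mean(Y) = (6 + 2 + 7 + 2) / 4 = 17/4 = 4.25
  x̄ = (4.25, 4.25),  deviation x̄ - mu_0 = (4.25, 4.25) - (6, 1) = (-1.75, 3.25).

Step 2 — sample covariance matrix, S[i,j] = (1/(n-1)) · Σ_k (x_{k,i} - mean_i) · (x_{k,j} - mean_j), divisor n-1 = 3:
  S[X,X] = ((1.75)·(1.75) + (-0.25)·(-0.25) + (-1.25)·(-1.25) + (-0.25)·(-0.25)) / 3 = 4.75/3 = 1.5833
  S[X,Y] = ((1.75)·(1.75) + (-0.25)·(-2.25) + (-1.25)·(2.75) + (-0.25)·(-2.25)) / 3 = 0.75/3 = 0.25
  S[Y,Y] = ((1.75)·(1.75) + (-2.25)·(-2.25) + (2.75)·(2.75) + (-2.25)·(-2.25)) / 3 = 20.75/3 = 6.9167
  S = [[1.5833, 0.25],
 [0.25, 6.9167]].

Step 3 — invert S. det(S) = 1.5833·6.9167 - (0.25)² = 10.8889.
  S^{-1} = (1/det) · [[d, -b], [-b, a]] = [[0.6352, -0.023],
 [-0.023, 0.1454]].

Step 4 — quadratic form (x̄ - mu_0)^T · S^{-1} · (x̄ - mu_0):
  S^{-1} · (x̄ - mu_0) = (-1.1862, 0.5128),
  (x̄ - mu_0)^T · [...] = (-1.75)·(-1.1862) + (3.25)·(0.5128) = 3.7423.

Step 5 — scale by n: T² = 4 · 3.7423 = 14.9694.

T² ≈ 14.9694


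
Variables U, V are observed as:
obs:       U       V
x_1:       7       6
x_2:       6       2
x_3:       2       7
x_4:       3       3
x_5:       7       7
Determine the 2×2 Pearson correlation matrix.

Step 1 — column means:
  mean(U) = (7 + 6 + 2 + 3 + 7) / 5 = 25/5 = 5
  mean(V) = (6 + 2 + 7 + 3 + 7) / 5 = 25/5 = 5

Step 2 — sample variances and covariances s[i,j] = (1/(n-1)) · Σ_k (x_{k,i} - mean_i) · (x_{k,j} - mean_j), with n-1 = 4:
  s[U,U] = ((2)·(2) + (1)·(1) + (-3)·(-3) + (-2)·(-2) + (2)·(2)) / 4 = 22/4 = 5.5
  s[U,V] = ((2)·(1) + (1)·(-3) + (-3)·(2) + (-2)·(-2) + (2)·(2)) / 4 = 1/4 = 0.25
  s[V,V] = ((1)·(1) + (-3)·(-3) + (2)·(2) + (-2)·(-2) + (2)·(2)) / 4 = 22/4 = 5.5
  Sample standard deviations s_i = √(s[i,i]):
  s(U) = √(5.5) = 2.3452
  s(V) = √(5.5) = 2.3452

Step 3 — r_{ij} = s_{ij} / (s_i · s_j):
  r[U,U] = 1 (diagonal).
  r[U,V] = 0.25 / (2.3452 · 2.3452) = 0.25 / 5.5 = 0.0455
  r[V,V] = 1 (diagonal).

R is symmetric with unit diagonal. Assembling:

R = [[1, 0.0455],
 [0.0455, 1]]


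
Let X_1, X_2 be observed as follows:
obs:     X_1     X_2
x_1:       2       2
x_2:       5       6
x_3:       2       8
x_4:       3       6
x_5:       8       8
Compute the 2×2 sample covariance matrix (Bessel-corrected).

Step 1 — column means:
  mean(X_1) = (2 + 5 + 2 + 3 + 8) / 5 = 20/5 = 4
  mean(X_2) = (2 + 6 + 8 + 6 + 8) / 5 = 30/5 = 6

Step 2 — sample covariance S[i,j] = (1/(n-1)) · Σ_k (x_{k,i} - mean_i) · (x_{k,j} - mean_j), with n-1 = 4.
  S[X_1,X_1] = ((-2)·(-2) + (1)·(1) + (-2)·(-2) + (-1)·(-1) + (4)·(4)) / 4 = 26/4 = 6.5
  S[X_1,X_2] = ((-2)·(-4) + (1)·(0) + (-2)·(2) + (-1)·(0) + (4)·(2)) / 4 = 12/4 = 3
  S[X_2,X_2] = ((-4)·(-4) + (0)·(0) + (2)·(2) + (0)·(0) + (2)·(2)) / 4 = 24/4 = 6

S is symmetric (S[j,i] = S[i,j]). Assembling:

S = [[6.5, 3],
 [3, 6]]


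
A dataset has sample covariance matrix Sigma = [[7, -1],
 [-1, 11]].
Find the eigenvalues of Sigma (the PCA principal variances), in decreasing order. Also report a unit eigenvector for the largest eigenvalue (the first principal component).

Step 1 — characteristic polynomial of 2×2 Sigma:
  det(Sigma - λI) = λ² - trace · λ + det = 0.
  trace = 7 + 11 = 18, det = 7·11 - (-1)² = 76.
Step 2 — discriminant:
  Δ = trace² - 4·det = 324 - 304 = 20.
Step 3 — eigenvalues:
  λ = (trace ± √Δ)/2 = (18 ± 4.4721)/2,
  λ_1 = 11.2361,  λ_2 = 6.7639.

Step 4 — unit eigenvector for λ_1: solve (Sigma - λ_1 I)v = 0. First row:
  (7 - 11.2361)·v_x + (-1)·v_y = 0, i.e. (-4.2361)·v_x + (-1)·v_y = 0,
  so v ∝ (b, λ_1 - a) = (-1, 4.2361); multiply by -1 so the first entry is positive: u = (1, -4.2361).
  ||u|| = √((1)² + (-4.2361)²) = √(18.9443) ≈ 4.3525,
  v_1 = u/||u|| ≈ (0.2298, -0.9732) (||v_1|| = 1).

λ_1 = 11.2361,  λ_2 = 6.7639;  v_1 ≈ (0.2298, -0.9732)


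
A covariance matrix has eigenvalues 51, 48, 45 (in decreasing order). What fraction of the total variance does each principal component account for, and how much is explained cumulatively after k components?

Step 1 — total variance = trace(Sigma) = Σ λ_i = 51 + 48 + 45 = 144.

Step 2 — fraction explained by component i = λ_i / Σ λ:
  PC1: 51/144 = 0.3542
  PC2: 48/144 = 0.3333
  PC3: 45/144 = 0.3125

Step 3 — cumulative fraction after k components = (λ_1 + ... + λ_k) / Σ λ:
  k = 1: 51/144 = 0.3542
  k = 2: (51 + 48)/144 = 99/144 = 0.6875
  k = 3: (51 + 48 + 45)/144 = 144/144 = 1

Summary (fraction, with percent):

explained: PC1 0.3542 (35.42%), PC2 0.3333 (33.33%), PC3 0.3125 (31.25%);  cumulative: 0.3542, 0.6875, 1


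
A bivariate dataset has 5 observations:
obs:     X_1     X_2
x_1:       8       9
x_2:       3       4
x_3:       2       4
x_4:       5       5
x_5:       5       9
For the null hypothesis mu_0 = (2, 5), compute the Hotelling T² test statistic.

Step 1 — sample mean vector:
  mean(X_1) = (8 + 3 + 2 + 5 + 5) / 5 = 23/5 = 4.6
  mean(X_2) = (9 + 4 + 4 + 5 + 9) / 5 = 31/5 = 6.2
  x̄ = (4.6, 6.2),  deviation x̄ - mu_0 = (4.6, 6.2) - (2, 5) = (2.6, 1.2).

Step 2 — sample covariance matrix, S[i,j] = (1/(n-1)) · Σ_k (x_{k,i} - mean_i) · (x_{k,j} - mean_j), divisor n-1 = 4:
  S[X_1,X_1] = ((3.4)·(3.4) + (-1.6)·(-1.6) + (-2.6)·(-2.6) + (0.4)·(0.4) + (0.4)·(0.4)) / 4 = 21.2/4 = 5.3
  S[X_1,X_2] = ((3.4)·(2.8) + (-1.6)·(-2.2) + (-2.6)·(-2.2) + (0.4)·(-1.2) + (0.4)·(2.8)) / 4 = 19.4/4 = 4.85
  S[X_2,X_2] = ((2.8)·(2.8) + (-2.2)·(-2.2) + (-2.2)·(-2.2) + (-1.2)·(-1.2) + (2.8)·(2.8)) / 4 = 26.8/4 = 6.7
  S = [[5.3, 4.85],
 [4.85, 6.7]].

Step 3 — invert S. det(S) = 5.3·6.7 - (4.85)² = 11.9875.
  S^{-1} = (1/det) · [[d, -b], [-b, a]] = [[0.5589, -0.4046],
 [-0.4046, 0.4421]].

Step 4 — quadratic form (x̄ - mu_0)^T · S^{-1} · (x̄ - mu_0):
  S^{-1} · (x̄ - mu_0) = (0.9677, -0.5214),
  (x̄ - mu_0)^T · [...] = (2.6)·(0.9677) + (1.2)·(-0.5214) = 1.8903.

Step 5 — scale by n: T² = 5 · 1.8903 = 9.4515.

T² ≈ 9.4515


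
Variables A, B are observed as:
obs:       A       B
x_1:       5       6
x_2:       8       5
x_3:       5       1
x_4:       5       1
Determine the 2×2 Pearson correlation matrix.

Step 1 — column means:
  mean(A) = (5 + 8 + 5 + 5) / 4 = 23/4 = 5.75
  mean(B) = (6 + 5 + 1 + 1) / 4 = 13/4 = 3.25

Step 2 — sample variances and covariances s[i,j] = (1/(n-1)) · Σ_k (x_{k,i} - mean_i) · (x_{k,j} - mean_j), with n-1 = 3:
  s[A,A] = ((-0.75)·(-0.75) + (2.25)·(2.25) + (-0.75)·(-0.75) + (-0.75)·(-0.75)) / 3 = 6.75/3 = 2.25
  s[A,B] = ((-0.75)·(2.75) + (2.25)·(1.75) + (-0.75)·(-2.25) + (-0.75)·(-2.25)) / 3 = 5.25/3 = 1.75
  s[B,B] = ((2.75)·(2.75) + (1.75)·(1.75) + (-2.25)·(-2.25) + (-2.25)·(-2.25)) / 3 = 20.75/3 = 6.9167
  Sample standard deviations s_i = √(s[i,i]):
  s(A) = √(2.25) = 1.5
  s(B) = √(6.9167) = 2.63

Step 3 — r_{ij} = s_{ij} / (s_i · s_j):
  r[A,A] = 1 (diagonal).
  r[A,B] = 1.75 / (1.5 · 2.63) = 1.75 / 3.9449 = 0.4436
  r[B,B] = 1 (diagonal).

R is symmetric with unit diagonal. Assembling:

R = [[1, 0.4436],
 [0.4436, 1]]


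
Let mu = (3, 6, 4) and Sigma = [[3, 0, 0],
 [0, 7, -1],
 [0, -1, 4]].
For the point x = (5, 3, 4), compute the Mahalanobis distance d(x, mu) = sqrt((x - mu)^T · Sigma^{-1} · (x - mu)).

Step 1 — centre the observation: (x - mu) = (2, -3, 0).

Step 2 — invert Sigma (cofactor / det for 3×3, or solve directly):
  Sigma^{-1} = [[0.3333, 0, 0],
 [0, 0.1481, 0.037],
 [0, 0.037, 0.2593]].

Step 3 — form the quadratic (x - mu)^T · Sigma^{-1} · (x - mu):
  Sigma^{-1} · (x - mu) = (0.6667, -0.4444, -0.1111).
  (x - mu)^T · [Sigma^{-1} · (x - mu)] = (2)·(0.6667) + (-3)·(-0.4444) + (0)·(-0.1111) = 2.6667.

Step 4 — take square root: d = √(2.6667) ≈ 1.633.

d(x, mu) = √(2.6667) ≈ 1.633


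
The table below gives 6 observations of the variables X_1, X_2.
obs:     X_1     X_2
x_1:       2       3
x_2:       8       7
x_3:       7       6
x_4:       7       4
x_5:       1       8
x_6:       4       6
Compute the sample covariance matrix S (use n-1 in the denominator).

Step 1 — column means:
  mean(X_1) = (2 + 8 + 7 + 7 + 1 + 4) / 6 = 29/6 = 4.8333
  mean(X_2) = (3 + 7 + 6 + 4 + 8 + 6) / 6 = 34/6 = 5.6667

Step 2 — sample covariance S[i,j] = (1/(n-1)) · Σ_k (x_{k,i} - mean_i) · (x_{k,j} - mean_j), with n-1 = 5.
  S[X_1,X_1] = ((-2.8333)·(-2.8333) + (3.1667)·(3.1667) + (2.1667)·(2.1667) + (2.1667)·(2.1667) + (-3.8333)·(-3.8333) + (-0.8333)·(-0.8333)) / 5 = 42.8333/5 = 8.5667
  S[X_1,X_2] = ((-2.8333)·(-2.6667) + (3.1667)·(1.3333) + (2.1667)·(0.3333) + (2.1667)·(-1.6667) + (-3.8333)·(2.3333) + (-0.8333)·(0.3333)) / 5 = -0.3333/5 = -0.0667
  S[X_2,X_2] = ((-2.6667)·(-2.6667) + (1.3333)·(1.3333) + (0.3333)·(0.3333) + (-1.6667)·(-1.6667) + (2.3333)·(2.3333) + (0.3333)·(0.3333)) / 5 = 17.3333/5 = 3.4667

S is symmetric (S[j,i] = S[i,j]). Assembling:

S = [[8.5667, -0.0667],
 [-0.0667, 3.4667]]


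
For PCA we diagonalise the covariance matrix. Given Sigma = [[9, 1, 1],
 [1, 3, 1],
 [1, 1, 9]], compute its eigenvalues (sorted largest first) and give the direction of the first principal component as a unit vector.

Step 1 — characteristic polynomial p(λ) = det(λI - Sigma) = λ³ - tr·λ² + c_1·λ - det, where tr = trace, c_1 = sum of the principal 2×2 minors, det = det(Sigma):
  tr = 9 + 3 + 9 = 21,
  c_1 = (9·3 - (1)²) + (9·9 - (1)²) + (3·9 - (1)²) = 26 + 80 + 26 = 132,
  det = 9·(3·9 - (1)²) - (1)·((1)·9 - (1)·(1)) + (1)·((1)·(1) - 3·(1)) = 9·(26) - (1)·(8) + (1)·(-2) = 224.
  So p(λ) = λ³ - 21λ² + 132λ - 224.
Step 2 — look for an integer root (rational root theorem: any rational root is an integer divisor of 224). Testing λ = 8:
  p(8) = 512 - 1344 + 1056 - 224 = 0  ✓
  Dividing out (λ - 8): p(λ) = (λ - 8)(λ² - 13λ + 28).
Step 3 — remaining eigenvalues from the quadratic λ² - 13λ + 28 = 0:
  Δ = 13² - 4·28 = 169 - 112 = 57,  λ = (13 ± √57)/2 = (13 ± 7.5498)/2 ≈ 10.2749 or 2.7251.
  Sorted: λ_1 = 10.2749,  λ_2 = 8,  λ_3 = 2.7251  (check: sum = 21 = tr ✓).

Step 4 — unit eigenvector for λ_1 ≈ 10.2749: v spans the null space of (Sigma - λ_1 I), whose rows are
  r_1 = (-1.2749, 1, 1),  r_2 = (1, -7.2749, 1),  r_3 = (1, 1, -1.2749).
  v is orthogonal to every row, so take v ∝ r_1 × r_2 = ((1)·(1) - (1)·(-7.2749), (1)·(1) - (-1.2749)·(1), (-1.2749)·(-7.2749) - (1)·(1)) ≈ (8.2749, 2.2749, 8.2749).
  Let u = (8.2749, 2.2749, 8.2749).
  ||u|| = √((8.2749)² + (2.2749)² + (8.2749)²) = √(142.1238) ≈ 11.9216,  v_1 = u/||u|| ≈ (0.6941, 0.1908, 0.6941) (||v_1|| = 1).

λ_1 = 10.2749,  λ_2 = 8,  λ_3 = 2.7251;  v_1 ≈ (0.6941, 0.1908, 0.6941)


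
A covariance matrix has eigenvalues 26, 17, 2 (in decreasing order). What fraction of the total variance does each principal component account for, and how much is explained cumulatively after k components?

Step 1 — total variance = trace(Sigma) = Σ λ_i = 26 + 17 + 2 = 45.

Step 2 — fraction explained by component i = λ_i / Σ λ:
  PC1: 26/45 = 0.5778
  PC2: 17/45 = 0.3778
  PC3: 2/45 = 0.0444

Step 3 — cumulative fraction after k components = (λ_1 + ... + λ_k) / Σ λ:
  k = 1: 26/45 = 0.5778
  k = 2: (26 + 17)/45 = 43/45 = 0.9556
  k = 3: (26 + 17 + 2)/45 = 45/45 = 1

Summary (fraction, with percent):

explained: PC1 0.5778 (57.78%), PC2 0.3778 (37.78%), PC3 0.0444 (4.44%);  cumulative: 0.5778, 0.9556, 1


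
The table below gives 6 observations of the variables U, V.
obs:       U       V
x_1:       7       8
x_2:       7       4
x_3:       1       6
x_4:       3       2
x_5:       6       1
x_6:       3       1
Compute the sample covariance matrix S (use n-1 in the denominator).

Step 1 — column means:
  mean(U) = (7 + 7 + 1 + 3 + 6 + 3) / 6 = 27/6 = 4.5
  mean(V) = (8 + 4 + 6 + 2 + 1 + 1) / 6 = 22/6 = 3.6667

Step 2 — sample covariance S[i,j] = (1/(n-1)) · Σ_k (x_{k,i} - mean_i) · (x_{k,j} - mean_j), with n-1 = 5.
  S[U,U] = ((2.5)·(2.5) + (2.5)·(2.5) + (-3.5)·(-3.5) + (-1.5)·(-1.5) + (1.5)·(1.5) + (-1.5)·(-1.5)) / 5 = 31.5/5 = 6.3
  S[U,V] = ((2.5)·(4.3333) + (2.5)·(0.3333) + (-3.5)·(2.3333) + (-1.5)·(-1.6667) + (1.5)·(-2.6667) + (-1.5)·(-2.6667)) / 5 = 6/5 = 1.2
  S[V,V] = ((4.3333)·(4.3333) + (0.3333)·(0.3333) + (2.3333)·(2.3333) + (-1.6667)·(-1.6667) + (-2.6667)·(-2.6667) + (-2.6667)·(-2.6667)) / 5 = 41.3333/5 = 8.2667

S is symmetric (S[j,i] = S[i,j]). Assembling:

S = [[6.3, 1.2],
 [1.2, 8.2667]]


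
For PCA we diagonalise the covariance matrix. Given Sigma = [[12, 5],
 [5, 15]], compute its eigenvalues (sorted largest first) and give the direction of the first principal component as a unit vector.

Step 1 — characteristic polynomial of 2×2 Sigma:
  det(Sigma - λI) = λ² - trace · λ + det = 0.
  trace = 12 + 15 = 27, det = 12·15 - (5)² = 155.
Step 2 — discriminant:
  Δ = trace² - 4·det = 729 - 620 = 109.
Step 3 — eigenvalues:
  λ = (trace ± √Δ)/2 = (27 ± 10.4403)/2,
  λ_1 = 18.7202,  λ_2 = 8.2798.

Step 4 — unit eigenvector for λ_1: solve (Sigma - λ_1 I)v = 0. First row:
  (12 - 18.7202)·v_x + (5)·v_y = 0, i.e. (-6.7202)·v_x + (5)·v_y = 0,
  so v ∝ (b, λ_1 - a) = (5, 6.7202) = u.
  ||u|| = √((5)² + (6.7202)²) = √(70.1605) ≈ 8.3762,
  v_1 = u/||u|| ≈ (0.5969, 0.8023) (||v_1|| = 1).

λ_1 = 18.7202,  λ_2 = 8.2798;  v_1 ≈ (0.5969, 0.8023)


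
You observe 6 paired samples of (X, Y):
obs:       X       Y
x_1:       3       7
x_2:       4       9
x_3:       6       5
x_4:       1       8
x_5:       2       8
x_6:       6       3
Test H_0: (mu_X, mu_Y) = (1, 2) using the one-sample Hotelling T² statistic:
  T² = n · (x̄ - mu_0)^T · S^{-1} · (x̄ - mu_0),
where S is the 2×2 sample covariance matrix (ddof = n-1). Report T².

Step 1 — sample mean vector:
  mean(X) = (3 + 4 + 6 + 1 + 2 + 6) / 6 = 22/6 = 3.6667
  mean(Y) = (7 + 9 + 5 + 8 + 8 + 3) / 6 = 40/6 = 6.6667
  x̄ = (3.6667, 6.6667),  deviation x̄ - mu_0 = (3.6667, 6.6667) - (1, 2) = (2.6667, 4.6667).

Step 2 — sample covariance matrix, S[i,j] = (1/(n-1)) · Σ_k (x_{k,i} - mean_i) · (x_{k,j} - mean_j), divisor n-1 = 5:
  S[X,X] = ((-0.6667)·(-0.6667) + (0.3333)·(0.3333) + (2.3333)·(2.3333) + (-2.6667)·(-2.6667) + (-1.6667)·(-1.6667) + (2.3333)·(2.3333)) / 5 = 21.3333/5 = 4.2667
  S[X,Y] = ((-0.6667)·(0.3333) + (0.3333)·(2.3333) + (2.3333)·(-1.6667) + (-2.6667)·(1.3333) + (-1.6667)·(1.3333) + (2.3333)·(-3.6667)) / 5 = -17.6667/5 = -3.5333
  S[Y,Y] = ((0.3333)·(0.3333) + (2.3333)·(2.3333) + (-1.6667)·(-1.6667) + (1.3333)·(1.3333) + (1.3333)·(1.3333) + (-3.6667)·(-3.6667)) / 5 = 25.3333/5 = 5.0667
  S = [[4.2667, -3.5333],
 [-3.5333, 5.0667]].

Step 3 — invert S. det(S) = 4.2667·5.0667 - (-3.5333)² = 9.1333.
  S^{-1} = (1/det) · [[d, -b], [-b, a]] = [[0.5547, 0.3869],
 [0.3869, 0.4672]].

Step 4 — quadratic form (x̄ - mu_0)^T · S^{-1} · (x̄ - mu_0):
  S^{-1} · (x̄ - mu_0) = (3.2847, 3.2117),
  (x̄ - mu_0)^T · [...] = (2.6667)·(3.2847) + (4.6667)·(3.2117) = 23.747.

Step 5 — scale by n: T² = 6 · 23.747 = 142.4818.

T² ≈ 142.4818


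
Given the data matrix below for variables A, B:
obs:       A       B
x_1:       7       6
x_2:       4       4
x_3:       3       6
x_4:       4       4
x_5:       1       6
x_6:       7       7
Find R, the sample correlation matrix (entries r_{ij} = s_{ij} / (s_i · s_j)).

Step 1 — column means:
  mean(A) = (7 + 4 + 3 + 4 + 1 + 7) / 6 = 26/6 = 4.3333
  mean(B) = (6 + 4 + 6 + 4 + 6 + 7) / 6 = 33/6 = 5.5

Step 2 — sample variances and covariances s[i,j] = (1/(n-1)) · Σ_k (x_{k,i} - mean_i) · (x_{k,j} - mean_j), with n-1 = 5:
  s[A,A] = ((2.6667)·(2.6667) + (-0.3333)·(-0.3333) + (-1.3333)·(-1.3333) + (-0.3333)·(-0.3333) + (-3.3333)·(-3.3333) + (2.6667)·(2.6667)) / 5 = 27.3333/5 = 5.4667
  s[A,B] = ((2.6667)·(0.5) + (-0.3333)·(-1.5) + (-1.3333)·(0.5) + (-0.3333)·(-1.5) + (-3.3333)·(0.5) + (2.6667)·(1.5)) / 5 = 4/5 = 0.8
  s[B,B] = ((0.5)·(0.5) + (-1.5)·(-1.5) + (0.5)·(0.5) + (-1.5)·(-1.5) + (0.5)·(0.5) + (1.5)·(1.5)) / 5 = 7.5/5 = 1.5
  Sample standard deviations s_i = √(s[i,i]):
  s(A) = √(5.4667) = 2.3381
  s(B) = √(1.5) = 1.2247

Step 3 — r_{ij} = s_{ij} / (s_i · s_j):
  r[A,A] = 1 (diagonal).
  r[A,B] = 0.8 / (2.3381 · 1.2247) = 0.8 / 2.8636 = 0.2794
  r[B,B] = 1 (diagonal).

R is symmetric with unit diagonal. Assembling:

R = [[1, 0.2794],
 [0.2794, 1]]


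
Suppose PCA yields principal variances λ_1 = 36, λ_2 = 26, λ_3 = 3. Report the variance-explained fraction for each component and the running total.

Step 1 — total variance = trace(Sigma) = Σ λ_i = 36 + 26 + 3 = 65.

Step 2 — fraction explained by component i = λ_i / Σ λ:
  PC1: 36/65 = 0.5538
  PC2: 26/65 = 0.4
  PC3: 3/65 = 0.0462

Step 3 — cumulative fraction after k components = (λ_1 + ... + λ_k) / Σ λ:
  k = 1: 36/65 = 0.5538
  k = 2: (36 + 26)/65 = 62/65 = 0.9538
  k = 3: (36 + 26 + 3)/65 = 65/65 = 1

Summary (fraction, with percent):

explained: PC1 0.5538 (55.38%), PC2 0.4 (40%), PC3 0.0462 (4.62%);  cumulative: 0.5538, 0.9538, 1


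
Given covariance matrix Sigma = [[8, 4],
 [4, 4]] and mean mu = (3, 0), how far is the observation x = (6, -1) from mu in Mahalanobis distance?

Step 1 — centre the observation: (x - mu) = (3, -1).

Step 2 — invert Sigma. det(Sigma) = 8·4 - (4)² = 16.
  Sigma^{-1} = (1/det) · [[d, -b], [-b, a]] = [[0.25, -0.25],
 [-0.25, 0.5]].

Step 3 — form the quadratic (x - mu)^T · Sigma^{-1} · (x - mu):
  Sigma^{-1} · (x - mu) = (1, -1.25).
  (x - mu)^T · [Sigma^{-1} · (x - mu)] = (3)·(1) + (-1)·(-1.25) = 4.25.

Step 4 — take square root: d = √(4.25) ≈ 2.0616.

d(x, mu) = √(4.25) ≈ 2.0616


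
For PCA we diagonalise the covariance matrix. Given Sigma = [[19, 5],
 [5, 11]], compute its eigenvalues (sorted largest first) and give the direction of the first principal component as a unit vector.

Step 1 — characteristic polynomial of 2×2 Sigma:
  det(Sigma - λI) = λ² - trace · λ + det = 0.
  trace = 19 + 11 = 30, det = 19·11 - (5)² = 184.
Step 2 — discriminant:
  Δ = trace² - 4·det = 900 - 736 = 164.
Step 3 — eigenvalues:
  λ = (trace ± √Δ)/2 = (30 ± 12.8062)/2,
  λ_1 = 21.4031,  λ_2 = 8.5969.

Step 4 — unit eigenvector for λ_1: solve (Sigma - λ_1 I)v = 0. First row:
  (19 - 21.4031)·v_x + (5)·v_y = 0, i.e. (-2.4031)·v_x + (5)·v_y = 0,
  so v ∝ (b, λ_1 - a) = (5, 2.4031) = u.
  ||u|| = √((5)² + (2.4031)²) = √(30.775) ≈ 5.5475,
  v_1 = u/||u|| ≈ (0.9013, 0.4332) (||v_1|| = 1).

λ_1 = 21.4031,  λ_2 = 8.5969;  v_1 ≈ (0.9013, 0.4332)


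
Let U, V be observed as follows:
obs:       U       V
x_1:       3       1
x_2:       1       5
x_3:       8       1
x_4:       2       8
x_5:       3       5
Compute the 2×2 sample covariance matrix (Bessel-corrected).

Step 1 — column means:
  mean(U) = (3 + 1 + 8 + 2 + 3) / 5 = 17/5 = 3.4
  mean(V) = (1 + 5 + 1 + 8 + 5) / 5 = 20/5 = 4

Step 2 — sample covariance S[i,j] = (1/(n-1)) · Σ_k (x_{k,i} - mean_i) · (x_{k,j} - mean_j), with n-1 = 4.
  S[U,U] = ((-0.4)·(-0.4) + (-2.4)·(-2.4) + (4.6)·(4.6) + (-1.4)·(-1.4) + (-0.4)·(-0.4)) / 4 = 29.2/4 = 7.3
  S[U,V] = ((-0.4)·(-3) + (-2.4)·(1) + (4.6)·(-3) + (-1.4)·(4) + (-0.4)·(1)) / 4 = -21/4 = -5.25
  S[V,V] = ((-3)·(-3) + (1)·(1) + (-3)·(-3) + (4)·(4) + (1)·(1)) / 4 = 36/4 = 9

S is symmetric (S[j,i] = S[i,j]). Assembling:

S = [[7.3, -5.25],
 [-5.25, 9]]


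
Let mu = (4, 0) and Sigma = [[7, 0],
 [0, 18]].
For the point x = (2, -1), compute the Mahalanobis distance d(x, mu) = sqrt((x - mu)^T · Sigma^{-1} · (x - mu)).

Step 1 — centre the observation: (x - mu) = (-2, -1).

Step 2 — invert Sigma. det(Sigma) = 7·18 - (0)² = 126.
  Sigma^{-1} = (1/det) · [[d, -b], [-b, a]] = [[0.1429, 0],
 [0, 0.0556]].

Step 3 — form the quadratic (x - mu)^T · Sigma^{-1} · (x - mu):
  Sigma^{-1} · (x - mu) = (-0.2857, -0.0556).
  (x - mu)^T · [Sigma^{-1} · (x - mu)] = (-2)·(-0.2857) + (-1)·(-0.0556) = 0.627.

Step 4 — take square root: d = √(0.627) ≈ 0.7918.

d(x, mu) = √(0.627) ≈ 0.7918


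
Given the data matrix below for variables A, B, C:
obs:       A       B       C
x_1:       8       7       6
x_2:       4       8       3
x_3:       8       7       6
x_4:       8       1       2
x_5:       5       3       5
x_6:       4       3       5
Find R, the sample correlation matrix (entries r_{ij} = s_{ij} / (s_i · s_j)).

Step 1 — column means:
  mean(A) = (8 + 4 + 8 + 8 + 5 + 4) / 6 = 37/6 = 6.1667
  mean(B) = (7 + 8 + 7 + 1 + 3 + 3) / 6 = 29/6 = 4.8333
  mean(C) = (6 + 3 + 6 + 2 + 5 + 5) / 6 = 27/6 = 4.5

Step 2 — sample variances and covariances s[i,j] = (1/(n-1)) · Σ_k (x_{k,i} - mean_i) · (x_{k,j} - mean_j), with n-1 = 5:
  s[A,A] = ((1.8333)·(1.8333) + (-2.1667)·(-2.1667) + (1.8333)·(1.8333) + (1.8333)·(1.8333) + (-1.1667)·(-1.1667) + (-2.1667)·(-2.1667)) / 5 = 20.8333/5 = 4.1667
  s[A,B] = ((1.8333)·(2.1667) + (-2.1667)·(3.1667) + (1.8333)·(2.1667) + (1.8333)·(-3.8333) + (-1.1667)·(-1.8333) + (-2.1667)·(-1.8333)) / 5 = 0.1667/5 = 0.0333
  s[A,C] = ((1.8333)·(1.5) + (-2.1667)·(-1.5) + (1.8333)·(1.5) + (1.8333)·(-2.5) + (-1.1667)·(0.5) + (-2.1667)·(0.5)) / 5 = 2.5/5 = 0.5
  s[B,B] = ((2.1667)·(2.1667) + (3.1667)·(3.1667) + (2.1667)·(2.1667) + (-3.8333)·(-3.8333) + (-1.8333)·(-1.8333) + (-1.8333)·(-1.8333)) / 5 = 40.8333/5 = 8.1667
  s[B,C] = ((2.1667)·(1.5) + (3.1667)·(-1.5) + (2.1667)·(1.5) + (-3.8333)·(-2.5) + (-1.8333)·(0.5) + (-1.8333)·(0.5)) / 5 = 9.5/5 = 1.9
  s[C,C] = ((1.5)·(1.5) + (-1.5)·(-1.5) + (1.5)·(1.5) + (-2.5)·(-2.5) + (0.5)·(0.5) + (0.5)·(0.5)) / 5 = 13.5/5 = 2.7
  Sample standard deviations s_i = √(s[i,i]):
  s(A) = √(4.1667) = 2.0412
  s(B) = √(8.1667) = 2.8577
  s(C) = √(2.7) = 1.6432

Step 3 — r_{ij} = s_{ij} / (s_i · s_j):
  r[A,A] = 1 (diagonal).
  r[A,B] = 0.0333 / (2.0412 · 2.8577) = 0.0333 / 5.8333 = 0.0057
  r[A,C] = 0.5 / (2.0412 · 1.6432) = 0.5 / 3.3541 = 0.1491
  r[B,B] = 1 (diagonal).
  r[B,C] = 1.9 / (2.8577 · 1.6432) = 1.9 / 4.6957 = 0.4046
  r[C,C] = 1 (diagonal).

R is symmetric with unit diagonal. Assembling:

R = [[1, 0.0057, 0.1491],
 [0.0057, 1, 0.4046],
 [0.1491, 0.4046, 1]]


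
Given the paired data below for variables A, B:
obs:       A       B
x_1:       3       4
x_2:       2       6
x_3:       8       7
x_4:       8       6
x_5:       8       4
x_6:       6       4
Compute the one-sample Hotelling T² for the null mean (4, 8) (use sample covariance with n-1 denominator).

Step 1 — sample mean vector:
  mean(A) = (3 + 2 + 8 + 8 + 8 + 6) / 6 = 35/6 = 5.8333
  mean(B) = (4 + 6 + 7 + 6 + 4 + 4) / 6 = 31/6 = 5.1667
  x̄ = (5.8333, 5.1667),  deviation x̄ - mu_0 = (5.8333, 5.1667) - (4, 8) = (1.8333, -2.8333).

Step 2 — sample covariance matrix, S[i,j] = (1/(n-1)) · Σ_k (x_{k,i} - mean_i) · (x_{k,j} - mean_j), divisor n-1 = 5:
  S[A,A] = ((-2.8333)·(-2.8333) + (-3.8333)·(-3.8333) + (2.1667)·(2.1667) + (2.1667)·(2.1667) + (2.1667)·(2.1667) + (0.1667)·(0.1667)) / 5 = 36.8333/5 = 7.3667
  S[A,B] = ((-2.8333)·(-1.1667) + (-3.8333)·(0.8333) + (2.1667)·(1.8333) + (2.1667)·(0.8333) + (2.1667)·(-1.1667) + (0.1667)·(-1.1667)) / 5 = 3.1667/5 = 0.6333
  S[B,B] = ((-1.1667)·(-1.1667) + (0.8333)·(0.8333) + (1.8333)·(1.8333) + (0.8333)·(0.8333) + (-1.1667)·(-1.1667) + (-1.1667)·(-1.1667)) / 5 = 8.8333/5 = 1.7667
  S = [[7.3667, 0.6333],
 [0.6333, 1.7667]].

Step 3 — invert S. det(S) = 7.3667·1.7667 - (0.6333)² = 12.6133.
  S^{-1} = (1/det) · [[d, -b], [-b, a]] = [[0.1401, -0.0502],
 [-0.0502, 0.584]].

Step 4 — quadratic form (x̄ - mu_0)^T · S^{-1} · (x̄ - mu_0):
  S^{-1} · (x̄ - mu_0) = (0.399, -1.7468),
  (x̄ - mu_0)^T · [...] = (1.8333)·(0.399) + (-2.8333)·(-1.7468) = 5.6809.

Step 5 — scale by n: T² = 6 · 5.6809 = 34.0856.

T² ≈ 34.0856


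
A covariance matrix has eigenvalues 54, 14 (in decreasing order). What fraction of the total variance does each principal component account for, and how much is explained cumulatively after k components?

Step 1 — total variance = trace(Sigma) = Σ λ_i = 54 + 14 = 68.

Step 2 — fraction explained by component i = λ_i / Σ λ:
  PC1: 54/68 = 0.7941
  PC2: 14/68 = 0.2059

Step 3 — cumulative fraction after k components = (λ_1 + ... + λ_k) / Σ λ:
  k = 1: 54/68 = 0.7941
  k = 2: (54 + 14)/68 = 68/68 = 1

Summary (fraction, with percent):

explained: PC1 0.7941 (79.41%), PC2 0.2059 (20.59%);  cumulative: 0.7941, 1


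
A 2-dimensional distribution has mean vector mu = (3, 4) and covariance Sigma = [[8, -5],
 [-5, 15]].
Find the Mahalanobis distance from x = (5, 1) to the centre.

Step 1 — centre the observation: (x - mu) = (2, -3).

Step 2 — invert Sigma. det(Sigma) = 8·15 - (-5)² = 95.
  Sigma^{-1} = (1/det) · [[d, -b], [-b, a]] = [[0.1579, 0.0526],
 [0.0526, 0.0842]].

Step 3 — form the quadratic (x - mu)^T · Sigma^{-1} · (x - mu):
  Sigma^{-1} · (x - mu) = (0.1579, -0.1474).
  (x - mu)^T · [Sigma^{-1} · (x - mu)] = (2)·(0.1579) + (-3)·(-0.1474) = 0.7579.

Step 4 — take square root: d = √(0.7579) ≈ 0.8706.

d(x, mu) = √(0.7579) ≈ 0.8706


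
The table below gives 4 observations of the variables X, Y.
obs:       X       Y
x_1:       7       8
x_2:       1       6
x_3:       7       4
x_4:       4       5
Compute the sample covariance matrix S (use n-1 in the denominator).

Step 1 — column means:
  mean(X) = (7 + 1 + 7 + 4) / 4 = 19/4 = 4.75
  mean(Y) = (8 + 6 + 4 + 5) / 4 = 23/4 = 5.75

Step 2 — sample covariance S[i,j] = (1/(n-1)) · Σ_k (x_{k,i} - mean_i) · (x_{k,j} - mean_j), with n-1 = 3.
  S[X,X] = ((2.25)·(2.25) + (-3.75)·(-3.75) + (2.25)·(2.25) + (-0.75)·(-0.75)) / 3 = 24.75/3 = 8.25
  S[X,Y] = ((2.25)·(2.25) + (-3.75)·(0.25) + (2.25)·(-1.75) + (-0.75)·(-0.75)) / 3 = 0.75/3 = 0.25
  S[Y,Y] = ((2.25)·(2.25) + (0.25)·(0.25) + (-1.75)·(-1.75) + (-0.75)·(-0.75)) / 3 = 8.75/3 = 2.9167

S is symmetric (S[j,i] = S[i,j]). Assembling:

S = [[8.25, 0.25],
 [0.25, 2.9167]]


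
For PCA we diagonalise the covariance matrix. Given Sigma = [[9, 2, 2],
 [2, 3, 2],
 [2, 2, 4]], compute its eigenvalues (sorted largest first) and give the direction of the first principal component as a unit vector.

Step 1 — characteristic polynomial p(λ) = det(λI - Sigma) = λ³ - tr·λ² + c_1·λ - det, where tr = trace, c_1 = sum of the principal 2×2 minors, det = det(Sigma):
  tr = 9 + 3 + 4 = 16,
  c_1 = (9·3 - (2)²) + (9·4 - (2)²) + (3·4 - (2)²) = 23 + 32 + 8 = 63,
  det = 9·(3·4 - (2)²) - (2)·((2)·4 - (2)·(2)) + (2)·((2)·(2) - 3·(2)) = 9·(8) - (2)·(4) + (2)·(-2) = 60.
  So p(λ) = λ³ - 16λ² + 63λ - 60.
Step 2 — look for an integer root (rational root theorem: any rational root is an integer divisor of 60). Testing λ = 4:
  p(4) = 64 - 256 + 252 - 60 = 0  ✓
  Dividing out (λ - 4): p(λ) = (λ - 4)(λ² - 12λ + 15).
Step 3 — remaining eigenvalues from the quadratic λ² - 12λ + 15 = 0:
  Δ = 12² - 4·15 = 144 - 60 = 84,  λ = (12 ± √84)/2 = (12 ± 9.1652)/2 ≈ 10.5826 or 1.4174.
  Sorted: λ_1 = 10.5826,  λ_2 = 4,  λ_3 = 1.4174  (check: sum = 16 = tr ✓).

Step 4 — unit eigenvector for λ_1 ≈ 10.5826: v spans the null space of (Sigma - λ_1 I), whose rows are
  r_1 = (-1.5826, 2, 2),  r_2 = (2, -7.5826, 2),  r_3 = (2, 2, -6.5826).
  v is orthogonal to every row, so take v ∝ r_1 × r_2 = ((2)·(2) - (2)·(-7.5826), (2)·(2) - (-1.5826)·(2), (-1.5826)·(-7.5826) - (2)·(2)) ≈ (19.1652, 7.1652, 8).
  Let u = (19.1652, 7.1652, 8).
  ||u|| = √((19.1652)² + (7.1652)² + (8)²) = √(482.6424) ≈ 21.9691,  v_1 = u/||u|| ≈ (0.8724, 0.3261, 0.3641) (||v_1|| = 1).

λ_1 = 10.5826,  λ_2 = 4,  λ_3 = 1.4174;  v_1 ≈ (0.8724, 0.3261, 0.3641)


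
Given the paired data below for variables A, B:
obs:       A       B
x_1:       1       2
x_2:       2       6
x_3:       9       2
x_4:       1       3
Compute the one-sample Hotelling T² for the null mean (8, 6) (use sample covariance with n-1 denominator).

Step 1 — sample mean vector:
  mean(A) = (1 + 2 + 9 + 1) / 4 = 13/4 = 3.25
  mean(B) = (2 + 6 + 2 + 3) / 4 = 13/4 = 3.25
  x̄ = (3.25, 3.25),  deviation x̄ - mu_0 = (3.25, 3.25) - (8, 6) = (-4.75, -2.75).

Step 2 — sample covariance matrix, S[i,j] = (1/(n-1)) · Σ_k (x_{k,i} - mean_i) · (x_{k,j} - mean_j), divisor n-1 = 3:
  S[A,A] = ((-2.25)·(-2.25) + (-1.25)·(-1.25) + (5.75)·(5.75) + (-2.25)·(-2.25)) / 3 = 44.75/3 = 14.9167
  S[A,B] = ((-2.25)·(-1.25) + (-1.25)·(2.75) + (5.75)·(-1.25) + (-2.25)·(-0.25)) / 3 = -7.25/3 = -2.4167
  S[B,B] = ((-1.25)·(-1.25) + (2.75)·(2.75) + (-1.25)·(-1.25) + (-0.25)·(-0.25)) / 3 = 10.75/3 = 3.5833
  S = [[14.9167, -2.4167],
 [-2.4167, 3.5833]].

Step 3 — invert S. det(S) = 14.9167·3.5833 - (-2.4167)² = 47.6111.
  S^{-1} = (1/det) · [[d, -b], [-b, a]] = [[0.0753, 0.0508],
 [0.0508, 0.3133]].

Step 4 — quadratic form (x̄ - mu_0)^T · S^{-1} · (x̄ - mu_0):
  S^{-1} · (x̄ - mu_0) = (-0.4971, -1.1027),
  (x̄ - mu_0)^T · [...] = (-4.75)·(-0.4971) + (-2.75)·(-1.1027) = 5.3935.

Step 5 — scale by n: T² = 4 · 5.3935 = 21.5741.

T² ≈ 21.5741


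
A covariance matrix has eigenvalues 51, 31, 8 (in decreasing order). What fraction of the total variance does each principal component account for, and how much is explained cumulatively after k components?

Step 1 — total variance = trace(Sigma) = Σ λ_i = 51 + 31 + 8 = 90.

Step 2 — fraction explained by component i = λ_i / Σ λ:
  PC1: 51/90 = 0.5667
  PC2: 31/90 = 0.3444
  PC3: 8/90 = 0.0889

Step 3 — cumulative fraction after k components = (λ_1 + ... + λ_k) / Σ λ:
  k = 1: 51/90 = 0.5667
  k = 2: (51 + 31)/90 = 82/90 = 0.9111
  k = 3: (51 + 31 + 8)/90 = 90/90 = 1

Summary (fraction, with percent):

explained: PC1 0.5667 (56.67%), PC2 0.3444 (34.44%), PC3 0.0889 (8.89%);  cumulative: 0.5667, 0.9111, 1


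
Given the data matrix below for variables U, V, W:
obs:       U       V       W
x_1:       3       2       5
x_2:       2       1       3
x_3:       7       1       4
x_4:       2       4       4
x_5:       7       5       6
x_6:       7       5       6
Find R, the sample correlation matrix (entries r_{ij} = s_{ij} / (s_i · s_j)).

Step 1 — column means:
  mean(U) = (3 + 2 + 7 + 2 + 7 + 7) / 6 = 28/6 = 4.6667
  mean(V) = (2 + 1 + 1 + 4 + 5 + 5) / 6 = 18/6 = 3
  mean(W) = (5 + 3 + 4 + 4 + 6 + 6) / 6 = 28/6 = 4.6667

Step 2 — sample variances and covariances s[i,j] = (1/(n-1)) · Σ_k (x_{k,i} - mean_i) · (x_{k,j} - mean_j), with n-1 = 5:
  s[U,U] = ((-1.6667)·(-1.6667) + (-2.6667)·(-2.6667) + (2.3333)·(2.3333) + (-2.6667)·(-2.6667) + (2.3333)·(2.3333) + (2.3333)·(2.3333)) / 5 = 33.3333/5 = 6.6667
  s[U,V] = ((-1.6667)·(-1) + (-2.6667)·(-2) + (2.3333)·(-2) + (-2.6667)·(1) + (2.3333)·(2) + (2.3333)·(2)) / 5 = 9/5 = 1.8
  s[U,W] = ((-1.6667)·(0.3333) + (-2.6667)·(-1.6667) + (2.3333)·(-0.6667) + (-2.6667)·(-0.6667) + (2.3333)·(1.3333) + (2.3333)·(1.3333)) / 5 = 10.3333/5 = 2.0667
  s[V,V] = ((-1)·(-1) + (-2)·(-2) + (-2)·(-2) + (1)·(1) + (2)·(2) + (2)·(2)) / 5 = 18/5 = 3.6
  s[V,W] = ((-1)·(0.3333) + (-2)·(-1.6667) + (-2)·(-0.6667) + (1)·(-0.6667) + (2)·(1.3333) + (2)·(1.3333)) / 5 = 9/5 = 1.8
  s[W,W] = ((0.3333)·(0.3333) + (-1.6667)·(-1.6667) + (-0.6667)·(-0.6667) + (-0.6667)·(-0.6667) + (1.3333)·(1.3333) + (1.3333)·(1.3333)) / 5 = 7.3333/5 = 1.4667
  Sample standard deviations s_i = √(s[i,i]):
  s(U) = √(6.6667) = 2.582
  s(V) = √(3.6) = 1.8974
  s(W) = √(1.4667) = 1.2111

Step 3 — r_{ij} = s_{ij} / (s_i · s_j):
  r[U,U] = 1 (diagonal).
  r[U,V] = 1.8 / (2.582 · 1.8974) = 1.8 / 4.899 = 0.3674
  r[U,W] = 2.0667 / (2.582 · 1.2111) = 2.0667 / 3.1269 = 0.6609
  r[V,V] = 1 (diagonal).
  r[V,W] = 1.8 / (1.8974 · 1.2111) = 1.8 / 2.2978 = 0.7833
  r[W,W] = 1 (diagonal).

R is symmetric with unit diagonal. Assembling:

R = [[1, 0.3674, 0.6609],
 [0.3674, 1, 0.7833],
 [0.6609, 0.7833, 1]]
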